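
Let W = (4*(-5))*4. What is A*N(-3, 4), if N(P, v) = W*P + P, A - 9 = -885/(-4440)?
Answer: 645351/296 ≈ 2180.2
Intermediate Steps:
A = 2723/296 (A = 9 - 885/(-4440) = 9 - 885*(-1/4440) = 9 + 59/296 = 2723/296 ≈ 9.1993)
W = -80 (W = -20*4 = -80)
N(P, v) = -79*P (N(P, v) = -80*P + P = -79*P)
A*N(-3, 4) = 2723*(-79*(-3))/296 = (2723/296)*237 = 645351/296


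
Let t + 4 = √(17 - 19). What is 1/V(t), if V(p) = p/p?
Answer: 1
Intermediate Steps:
t = -4 + I*√2 (t = -4 + √(17 - 19) = -4 + √(-2) = -4 + I*√2 ≈ -4.0 + 1.4142*I)
V(p) = 1
1/V(t) = 1/1 = 1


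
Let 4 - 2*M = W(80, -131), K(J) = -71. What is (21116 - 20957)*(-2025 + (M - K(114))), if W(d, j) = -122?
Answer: -300669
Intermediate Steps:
M = 63 (M = 2 - ½*(-122) = 2 + 61 = 63)
(21116 - 20957)*(-2025 + (M - K(114))) = (21116 - 20957)*(-2025 + (63 - 1*(-71))) = 159*(-2025 + (63 + 71)) = 159*(-2025 + 134) = 159*(-1891) = -300669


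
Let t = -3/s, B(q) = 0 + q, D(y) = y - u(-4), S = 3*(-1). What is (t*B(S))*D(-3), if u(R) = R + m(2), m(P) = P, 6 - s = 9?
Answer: 3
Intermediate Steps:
s = -3 (s = 6 - 1*9 = 6 - 9 = -3)
u(R) = 2 + R (u(R) = R + 2 = 2 + R)
S = -3
D(y) = 2 + y (D(y) = y - (2 - 4) = y - 1*(-2) = y + 2 = 2 + y)
B(q) = q
t = 1 (t = -3/(-3) = -3*(-⅓) = 1)
(t*B(S))*D(-3) = (1*(-3))*(2 - 3) = -3*(-1) = 3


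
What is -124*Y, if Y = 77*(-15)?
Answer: 143220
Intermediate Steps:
Y = -1155
-124*Y = -124*(-1155) = 143220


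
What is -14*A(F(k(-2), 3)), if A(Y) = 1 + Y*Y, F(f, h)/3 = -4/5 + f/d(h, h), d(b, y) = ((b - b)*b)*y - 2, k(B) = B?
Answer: -476/25 ≈ -19.040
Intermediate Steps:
d(b, y) = -2 (d(b, y) = (0*b)*y - 2 = 0*y - 2 = 0 - 2 = -2)
F(f, h) = -12/5 - 3*f/2 (F(f, h) = 3*(-4/5 + f/(-2)) = 3*(-4*⅕ + f*(-½)) = 3*(-⅘ - f/2) = -12/5 - 3*f/2)
A(Y) = 1 + Y²
-14*A(F(k(-2), 3)) = -14*(1 + (-12/5 - 3/2*(-2))²) = -14*(1 + (-12/5 + 3)²) = -14*(1 + (⅗)²) = -14*(1 + 9/25) = -14*34/25 = -476/25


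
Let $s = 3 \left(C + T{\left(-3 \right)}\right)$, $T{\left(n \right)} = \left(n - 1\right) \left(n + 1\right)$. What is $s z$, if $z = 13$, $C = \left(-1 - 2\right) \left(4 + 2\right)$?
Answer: $-390$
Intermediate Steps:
$C = -18$ ($C = \left(-3\right) 6 = -18$)
$T{\left(n \right)} = \left(1 + n\right) \left(-1 + n\right)$ ($T{\left(n \right)} = \left(-1 + n\right) \left(1 + n\right) = \left(1 + n\right) \left(-1 + n\right)$)
$s = -30$ ($s = 3 \left(-18 - \left(1 - \left(-3\right)^{2}\right)\right) = 3 \left(-18 + \left(-1 + 9\right)\right) = 3 \left(-18 + 8\right) = 3 \left(-10\right) = -30$)
$s z = \left(-30\right) 13 = -390$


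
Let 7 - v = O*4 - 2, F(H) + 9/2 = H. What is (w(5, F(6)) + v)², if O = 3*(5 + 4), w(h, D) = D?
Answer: 38025/4 ≈ 9506.3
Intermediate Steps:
F(H) = -9/2 + H
O = 27 (O = 3*9 = 27)
v = -99 (v = 7 - (27*4 - 2) = 7 - (108 - 2) = 7 - 1*106 = 7 - 106 = -99)
(w(5, F(6)) + v)² = ((-9/2 + 6) - 99)² = (3/2 - 99)² = (-195/2)² = 38025/4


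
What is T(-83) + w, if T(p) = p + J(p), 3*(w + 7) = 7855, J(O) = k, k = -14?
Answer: 7543/3 ≈ 2514.3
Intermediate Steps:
J(O) = -14
w = 7834/3 (w = -7 + (⅓)*7855 = -7 + 7855/3 = 7834/3 ≈ 2611.3)
T(p) = -14 + p (T(p) = p - 14 = -14 + p)
T(-83) + w = (-14 - 83) + 7834/3 = -97 + 7834/3 = 7543/3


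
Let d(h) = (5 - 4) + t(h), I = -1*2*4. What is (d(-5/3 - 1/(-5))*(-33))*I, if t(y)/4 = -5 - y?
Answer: -17336/5 ≈ -3467.2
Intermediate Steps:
t(y) = -20 - 4*y (t(y) = 4*(-5 - y) = -20 - 4*y)
I = -8 (I = -2*4 = -8)
d(h) = -19 - 4*h (d(h) = (5 - 4) + (-20 - 4*h) = 1 + (-20 - 4*h) = -19 - 4*h)
(d(-5/3 - 1/(-5))*(-33))*I = ((-19 - 4*(-5/3 - 1/(-5)))*(-33))*(-8) = ((-19 - 4*(-5*1/3 - 1*(-1/5)))*(-33))*(-8) = ((-19 - 4*(-5/3 + 1/5))*(-33))*(-8) = ((-19 - 4*(-22/15))*(-33))*(-8) = ((-19 + 88/15)*(-33))*(-8) = -197/15*(-33)*(-8) = (2167/5)*(-8) = -17336/5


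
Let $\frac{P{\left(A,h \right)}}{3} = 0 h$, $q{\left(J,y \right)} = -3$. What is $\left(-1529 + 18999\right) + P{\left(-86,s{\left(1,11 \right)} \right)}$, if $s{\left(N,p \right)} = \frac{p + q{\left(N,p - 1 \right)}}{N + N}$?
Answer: $17470$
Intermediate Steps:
$s{\left(N,p \right)} = \frac{-3 + p}{2 N}$ ($s{\left(N,p \right)} = \frac{p - 3}{N + N} = \frac{-3 + p}{2 N}$)
$P{\left(A,h \right)} = 0$ ($P{\left(A,h \right)} = 3 \cdot 0 h = 3 \cdot 0 = 0$)
$\left(-1529 + 18999\right) + P{\left(-86,s{\left(1,11 \right)} \right)} = \left(-1529 + 18999\right) + 0 = 17470 + 0 = 17470$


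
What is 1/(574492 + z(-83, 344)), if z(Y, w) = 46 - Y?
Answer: 1/574621 ≈ 1.7403e-6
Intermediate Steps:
1/(574492 + z(-83, 344)) = 1/(574492 + (46 - 1*(-83))) = 1/(574492 + (46 + 83)) = 1/(574492 + 129) = 1/574621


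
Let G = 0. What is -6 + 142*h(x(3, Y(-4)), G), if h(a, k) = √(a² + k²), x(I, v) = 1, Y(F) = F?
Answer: 136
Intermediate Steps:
-6 + 142*h(x(3, Y(-4)), G) = -6 + 142*√(1² + 0²) = -6 + 142*√(1 + 0) = -6 + 142*√1 = -6 + 142*1 = -6 + 142 = 136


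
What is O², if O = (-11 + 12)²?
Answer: 1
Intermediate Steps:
O = 1 (O = 1² = 1)
O² = 1² = 1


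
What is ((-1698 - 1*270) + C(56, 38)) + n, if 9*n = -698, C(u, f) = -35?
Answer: -18725/9 ≈ -2080.6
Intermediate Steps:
n = -698/9 (n = (1/9)*(-698) = -698/9 ≈ -77.556)
((-1698 - 1*270) + C(56, 38)) + n = ((-1698 - 1*270) - 35) - 698/9 = ((-1698 - 270) - 35) - 698/9 = (-1968 - 35) - 698/9 = -2003 - 698/9 = -18725/9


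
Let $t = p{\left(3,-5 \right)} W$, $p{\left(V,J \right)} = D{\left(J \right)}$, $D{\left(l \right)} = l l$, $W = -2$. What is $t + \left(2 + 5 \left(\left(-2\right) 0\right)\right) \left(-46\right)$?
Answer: $-142$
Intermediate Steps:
$D{\left(l \right)} = l^{2}$
$p{\left(V,J \right)} = J^{2}$
$t = -50$ ($t = \left(-5\right)^{2} \left(-2\right) = 25 \left(-2\right) = -50$)
$t + \left(2 + 5 \left(\left(-2\right) 0\right)\right) \left(-46\right) = -50 + \left(2 + 5 \left(\left(-2\right) 0\right)\right) \left(-46\right) = -50 + \left(2 + 5 \cdot 0\right) \left(-46\right) = -50 + \left(2 + 0\right) \left(-46\right) = -50 + 2 \left(-46\right) = -50 - 92 = -142$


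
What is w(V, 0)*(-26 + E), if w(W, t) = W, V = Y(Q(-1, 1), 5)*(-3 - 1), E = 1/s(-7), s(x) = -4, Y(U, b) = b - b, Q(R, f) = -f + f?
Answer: 0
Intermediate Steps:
Q(R, f) = 0
Y(U, b) = 0
E = -1/4 (E = 1/(-4) = -1/4 ≈ -0.25000)
V = 0 (V = 0*(-3 - 1) = 0*(-4) = 0)
w(V, 0)*(-26 + E) = 0*(-26 - 1/4) = 0*(-105/4) = 0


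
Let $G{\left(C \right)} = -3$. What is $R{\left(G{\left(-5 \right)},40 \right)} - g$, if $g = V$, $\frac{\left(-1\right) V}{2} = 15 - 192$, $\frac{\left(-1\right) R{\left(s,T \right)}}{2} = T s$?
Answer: $-114$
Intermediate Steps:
$R{\left(s,T \right)} = - 2 T s$
$V = 354$ ($V = - 2 \left(15 - 192\right) = \left(-2\right) \left(-177\right) = 354$)
$g = 354$
$R{\left(G{\left(-5 \right)},40 \right)} - g = \left(-2\right) 40 \left(-3\right) - 354 = 240 - 354 = -114$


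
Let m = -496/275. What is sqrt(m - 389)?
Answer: I*sqrt(1182181)/55 ≈ 19.769*I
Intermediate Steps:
m = -496/275 (m = -496*1/275 = -496/275 ≈ -1.8036)
sqrt(m - 389) = sqrt(-496/275 - 389) = sqrt(-107471/275) = I*sqrt(1182181)/55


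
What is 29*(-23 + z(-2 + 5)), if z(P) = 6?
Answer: -493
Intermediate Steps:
29*(-23 + z(-2 + 5)) = 29*(-23 + 6) = 29*(-17) = -493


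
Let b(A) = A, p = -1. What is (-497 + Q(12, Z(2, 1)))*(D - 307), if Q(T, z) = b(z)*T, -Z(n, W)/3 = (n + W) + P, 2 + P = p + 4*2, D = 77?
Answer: 180550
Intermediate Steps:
P = 5 (P = -2 + (-1 + 4*2) = -2 + (-1 + 8) = -2 + 7 = 5)
Z(n, W) = -15 - 3*W - 3*n (Z(n, W) = -3*((n + W) + 5) = -3*((W + n) + 5) = -3*(5 + W + n) = -15 - 3*W - 3*n)
Q(T, z) = T*z (Q(T, z) = z*T = T*z)
(-497 + Q(12, Z(2, 1)))*(D - 307) = (-497 + 12*(-15 - 3*1 - 3*2))*(77 - 307) = (-497 + 12*(-15 - 3 - 6))*(-230) = (-497 + 12*(-24))*(-230) = (-497 - 288)*(-230) = -785*(-230) = 180550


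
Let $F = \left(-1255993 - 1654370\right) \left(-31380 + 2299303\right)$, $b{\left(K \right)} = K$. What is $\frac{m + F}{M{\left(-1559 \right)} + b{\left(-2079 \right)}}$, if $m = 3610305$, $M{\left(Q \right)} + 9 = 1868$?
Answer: $\frac{1650118893936}{55} \approx 3.0002 \cdot 10^{10}$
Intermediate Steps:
$M{\left(Q \right)} = 1859$ ($M{\left(Q \right)} = -9 + 1868 = 1859$)
$F = -6600479186049$ ($F = \left(-2910363\right) 2267923 = -6600479186049$)
$\frac{m + F}{M{\left(-1559 \right)} + b{\left(-2079 \right)}} = \frac{3610305 - 6600479186049}{1859 - 2079} = - \frac{6600475575744}{-220} = \left(-6600475575744\right) \left(- \frac{1}{220}\right) = \frac{1650118893936}{55}$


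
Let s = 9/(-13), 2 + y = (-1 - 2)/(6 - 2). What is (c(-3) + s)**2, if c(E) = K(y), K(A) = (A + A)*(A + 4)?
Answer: 619369/10816 ≈ 57.264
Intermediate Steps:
y = -11/4 (y = -2 + (-1 - 2)/(6 - 2) = -2 - 3/4 = -11/4 ≈ -2.7500)
K(A) = 2*A*(4 + A) (K(A) = (2*A)*(4 + A) = 2*A*(4 + A))
c(E) = -55/8 (c(E) = 2*(-11/4)*(4 - 11/4) = 2*(-11/4)*(5/4) = -55/8)
s = -9/13 (s = 9*(-1/13) = -9/13 ≈ -0.69231)
(c(-3) + s)**2 = (-55/8 - 9/13)**2 = (-787/104)**2 = 619369/10816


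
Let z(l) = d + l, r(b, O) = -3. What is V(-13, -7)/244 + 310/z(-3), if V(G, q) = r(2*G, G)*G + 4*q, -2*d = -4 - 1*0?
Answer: -75629/244 ≈ -309.96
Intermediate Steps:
d = 2 (d = -(-4 - 1*0)/2 = -(-4 + 0)/2 = -1/2*(-4) = 2)
V(G, q) = -3*G + 4*q
z(l) = 2 + l
V(-13, -7)/244 + 310/z(-3) = (-3*(-13) + 4*(-7))/244 + 310/(2 - 3) = (39 - 28)*(1/244) + 310/(-1) = 11*(1/244) + 310*(-1) = 11/244 - 310 = -75629/244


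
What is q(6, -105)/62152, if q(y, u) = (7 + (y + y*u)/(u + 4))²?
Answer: 1771561/634012552 ≈ 0.0027942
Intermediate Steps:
q(y, u) = (7 + (y + u*y)/(4 + u))²
q(6, -105)/62152 = ((28 + 6 + 7*(-105) - 105*6)²/(4 - 105)²)/62152 = ((28 + 6 - 735 - 630)²/(-101)²)*(1/62152) = ((1/10201)*(-1331)²)*(1/62152) = ((1/10201)*1771561)*(1/62152) = (1771561/10201)*(1/62152) = 1771561/634012552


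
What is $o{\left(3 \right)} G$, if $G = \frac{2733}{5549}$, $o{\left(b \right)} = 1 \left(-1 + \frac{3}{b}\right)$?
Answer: $0$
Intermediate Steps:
$o{\left(b \right)} = -1 + \frac{3}{b}$
$G = \frac{2733}{5549}$ ($G = 2733 \cdot \frac{1}{5549} = \frac{2733}{5549} \approx 0.49252$)
$o{\left(3 \right)} G = \frac{3 - 3}{3} \cdot \frac{2733}{5549} = \frac{1}{3} \cdot 0 \cdot \frac{2733}{5549} = 0 \cdot \frac{2733}{5549} = 0$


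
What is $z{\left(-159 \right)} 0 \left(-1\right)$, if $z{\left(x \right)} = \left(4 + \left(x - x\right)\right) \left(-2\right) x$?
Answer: $0$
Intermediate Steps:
$z{\left(x \right)} = - 8 x$ ($z{\left(x \right)} = \left(4 + 0\right) \left(-2\right) x = 4 \left(-2\right) x = - 8 x$)
$z{\left(-159 \right)} 0 \left(-1\right) = \left(-8\right) \left(-159\right) 0 \left(-1\right) = 1272 \cdot 0 = 0$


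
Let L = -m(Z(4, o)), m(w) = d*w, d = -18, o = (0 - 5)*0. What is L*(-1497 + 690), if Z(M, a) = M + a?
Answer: -58104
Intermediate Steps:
o = 0 (o = -5*0 = 0)
m(w) = -18*w
L = 72 (L = -(-18)*(4 + 0) = -(-18)*4 = -1*(-72) = 72)
L*(-1497 + 690) = 72*(-1497 + 690) = 72*(-807) = -58104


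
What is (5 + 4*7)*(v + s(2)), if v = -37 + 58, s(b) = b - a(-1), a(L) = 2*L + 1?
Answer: 792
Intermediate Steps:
a(L) = 1 + 2*L
s(b) = 1 + b (s(b) = b - (1 + 2*(-1)) = b - (1 - 2) = b - 1*(-1) = b + 1 = 1 + b)
v = 21
(5 + 4*7)*(v + s(2)) = (5 + 4*7)*(21 + (1 + 2)) = (5 + 28)*(21 + 3) = 33*24 = 792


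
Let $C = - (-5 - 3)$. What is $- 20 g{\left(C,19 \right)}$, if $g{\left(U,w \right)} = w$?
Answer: $-380$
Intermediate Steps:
$C = 8$ ($C = \left(-1\right) \left(-8\right) = 8$)
$- 20 g{\left(C,19 \right)} = \left(-20\right) 19 = -380$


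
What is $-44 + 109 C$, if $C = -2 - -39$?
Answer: $3989$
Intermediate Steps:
$C = 37$ ($C = -2 + 39 = 37$)
$-44 + 109 C = -44 + 109 \cdot 37 = -44 + 4033 = 3989$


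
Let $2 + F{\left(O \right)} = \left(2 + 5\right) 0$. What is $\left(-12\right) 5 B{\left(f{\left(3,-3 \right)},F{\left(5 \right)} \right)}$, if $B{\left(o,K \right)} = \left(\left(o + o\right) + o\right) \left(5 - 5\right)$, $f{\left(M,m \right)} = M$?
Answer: $0$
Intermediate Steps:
$F{\left(O \right)} = -2$ ($F{\left(O \right)} = -2 + \left(2 + 5\right) 0 = -2 + 7 \cdot 0 = -2 + 0 = -2$)
$B{\left(o,K \right)} = 0$ ($B{\left(o,K \right)} = \left(2 o + o\right) 0 = 3 o 0 = 0$)
$\left(-12\right) 5 B{\left(f{\left(3,-3 \right)},F{\left(5 \right)} \right)} = \left(-12\right) 5 \cdot 0 = \left(-60\right) 0 = 0$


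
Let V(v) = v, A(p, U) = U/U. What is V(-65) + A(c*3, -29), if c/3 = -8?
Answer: -64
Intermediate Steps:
c = -24 (c = 3*(-8) = -24)
A(p, U) = 1
V(-65) + A(c*3, -29) = -65 + 1 = -64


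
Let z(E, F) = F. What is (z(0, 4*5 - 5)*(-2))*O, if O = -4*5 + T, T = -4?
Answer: 720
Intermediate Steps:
O = -24 (O = -4*5 - 4 = -20 - 4 = -24)
(z(0, 4*5 - 5)*(-2))*O = ((4*5 - 5)*(-2))*(-24) = ((20 - 5)*(-2))*(-24) = (15*(-2))*(-24) = -30*(-24) = 720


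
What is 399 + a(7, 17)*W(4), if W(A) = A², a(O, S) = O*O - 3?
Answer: 1135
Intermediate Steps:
a(O, S) = -3 + O² (a(O, S) = O² - 3 = -3 + O²)
399 + a(7, 17)*W(4) = 399 + (-3 + 7²)*4² = 399 + (-3 + 49)*16 = 399 + 46*16 = 399 + 736 = 1135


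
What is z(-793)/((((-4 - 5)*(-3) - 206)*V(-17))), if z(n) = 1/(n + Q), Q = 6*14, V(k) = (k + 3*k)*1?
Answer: -1/8629948 ≈ -1.1588e-7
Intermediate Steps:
V(k) = 4*k (V(k) = (4*k)*1 = 4*k)
Q = 84
z(n) = 1/(84 + n) (z(n) = 1/(n + 84) = 1/(84 + n))
z(-793)/((((-4 - 5)*(-3) - 206)*V(-17))) = 1/((84 - 793)*((((-4 - 5)*(-3) - 206)*(4*(-17))))) = 1/((-709)*(((-9*(-3) - 206)*(-68)))) = -(-1/(68*(27 - 206)))/709 = -1/(709*((-179*(-68)))) = -1/709/12172 = -1/709*1/12172 = -1/8629948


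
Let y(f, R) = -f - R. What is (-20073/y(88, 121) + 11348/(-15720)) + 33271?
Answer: 27406095227/821370 ≈ 33366.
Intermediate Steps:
y(f, R) = -R - f
(-20073/y(88, 121) + 11348/(-15720)) + 33271 = (-20073/(-1*121 - 1*88) + 11348/(-15720)) + 33271 = (-20073/(-121 - 88) + 11348*(-1/15720)) + 33271 = (-20073/(-209) - 2837/3930) + 33271 = (-20073*(-1/209) - 2837/3930) + 33271 = (20073/209 - 2837/3930) + 33271 = 78293957/821370 + 33271 = 27406095227/821370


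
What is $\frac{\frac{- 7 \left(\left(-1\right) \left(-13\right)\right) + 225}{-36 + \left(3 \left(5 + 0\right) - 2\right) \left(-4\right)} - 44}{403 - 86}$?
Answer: $- \frac{2003}{13948} \approx -0.1436$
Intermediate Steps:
$\frac{\frac{- 7 \left(\left(-1\right) \left(-13\right)\right) + 225}{-36 + \left(3 \left(5 + 0\right) - 2\right) \left(-4\right)} - 44}{403 - 86} = \frac{\frac{\left(-7\right) 13 + 225}{-36 + \left(3 \cdot 5 - 2\right) \left(-4\right)} - 44}{317} = \left(\frac{-91 + 225}{-36 + \left(15 - 2\right) \left(-4\right)} - 44\right) \frac{1}{317} = \left(\frac{134}{-36 + 13 \left(-4\right)} - 44\right) \frac{1}{317} = \left(\frac{134}{-36 - 52} - 44\right) \frac{1}{317} = \left(\frac{134}{-88} - 44\right) \frac{1}{317} = \left(134 \left(- \frac{1}{88}\right) - 44\right) \frac{1}{317} = \left(- \frac{67}{44} - 44\right) \frac{1}{317} = \left(- \frac{2003}{44}\right) \frac{1}{317} = - \frac{2003}{13948}$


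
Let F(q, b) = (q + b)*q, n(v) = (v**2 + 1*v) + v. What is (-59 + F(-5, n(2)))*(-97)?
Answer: 7178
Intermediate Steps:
n(v) = v**2 + 2*v (n(v) = (v**2 + v) + v = (v + v**2) + v = v**2 + 2*v)
F(q, b) = q*(b + q) (F(q, b) = (b + q)*q = q*(b + q))
(-59 + F(-5, n(2)))*(-97) = (-59 - 5*(2*(2 + 2) - 5))*(-97) = (-59 - 5*(2*4 - 5))*(-97) = (-59 - 5*(8 - 5))*(-97) = (-59 - 5*3)*(-97) = (-59 - 15)*(-97) = -74*(-97) = 7178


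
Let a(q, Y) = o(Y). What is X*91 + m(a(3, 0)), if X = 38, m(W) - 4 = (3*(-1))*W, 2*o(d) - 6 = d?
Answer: 3453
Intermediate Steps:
o(d) = 3 + d/2
a(q, Y) = 3 + Y/2
m(W) = 4 - 3*W (m(W) = 4 + (3*(-1))*W = 4 - 3*W)
X*91 + m(a(3, 0)) = 38*91 + (4 - 3*(3 + (1/2)*0)) = 3458 + (4 - 3*(3 + 0)) = 3458 + (4 - 3*3) = 3458 + (4 - 9) = 3458 - 5 = 3453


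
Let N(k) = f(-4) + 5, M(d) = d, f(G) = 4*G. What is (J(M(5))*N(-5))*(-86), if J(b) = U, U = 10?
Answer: 9460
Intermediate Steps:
J(b) = 10
N(k) = -11 (N(k) = 4*(-4) + 5 = -16 + 5 = -11)
(J(M(5))*N(-5))*(-86) = (10*(-11))*(-86) = -110*(-86) = 9460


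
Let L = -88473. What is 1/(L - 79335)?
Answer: -1/167808 ≈ -5.9592e-6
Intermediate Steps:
1/(L - 79335) = 1/(-88473 - 79335) = 1/(-167808) = -1/167808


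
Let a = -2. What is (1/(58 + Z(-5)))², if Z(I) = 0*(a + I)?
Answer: 1/3364 ≈ 0.00029727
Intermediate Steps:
Z(I) = 0 (Z(I) = 0*(-2 + I) = 0)
(1/(58 + Z(-5)))² = (1/(58 + 0))² = (1/58)² = 1/3364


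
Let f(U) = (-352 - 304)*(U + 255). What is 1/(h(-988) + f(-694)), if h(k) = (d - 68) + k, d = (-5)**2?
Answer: 1/286953 ≈ 3.4849e-6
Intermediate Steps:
d = 25
f(U) = -167280 - 656*U (f(U) = -656*(255 + U) = -167280 - 656*U)
h(k) = -43 + k (h(k) = (25 - 68) + k = -43 + k)
1/(h(-988) + f(-694)) = 1/((-43 - 988) + (-167280 - 656*(-694))) = 1/(-1031 + (-167280 + 455264)) = 1/(-1031 + 287984) = 1/286953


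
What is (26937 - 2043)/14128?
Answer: 12447/7064 ≈ 1.7620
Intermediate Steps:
(26937 - 2043)/14128 = 24894*(1/14128) = 12447/7064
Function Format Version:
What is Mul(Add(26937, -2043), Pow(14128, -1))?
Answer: Rational(12447, 7064) ≈ 1.7620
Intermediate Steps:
Mul(Add(26937, -2043), Pow(14128, -1)) = Mul(24894, Rational(1, 14128)) = Rational(12447, 7064)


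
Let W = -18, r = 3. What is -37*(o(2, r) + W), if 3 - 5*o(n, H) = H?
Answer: 666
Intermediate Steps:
o(n, H) = ⅗ - H/5
-37*(o(2, r) + W) = -37*((⅗ - ⅕*3) - 18) = -37*((⅗ - ⅗) - 18) = -37*(0 - 18) = -37*(-18) = 666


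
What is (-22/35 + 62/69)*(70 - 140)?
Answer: -1304/69 ≈ -18.899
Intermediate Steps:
(-22/35 + 62/69)*(70 - 140) = (-22*1/35 + 62*(1/69))*(-70) = (-22/35 + 62/69)*(-70) = (652/2415)*(-70) = -1304/69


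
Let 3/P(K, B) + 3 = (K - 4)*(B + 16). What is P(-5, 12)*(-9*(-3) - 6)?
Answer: -21/85 ≈ -0.24706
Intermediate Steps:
P(K, B) = 3/(-3 + (-4 + K)*(16 + B)) (P(K, B) = 3/(-3 + (K - 4)*(B + 16)) = 3/(-3 + (-4 + K)*(16 + B)))
P(-5, 12)*(-9*(-3) - 6) = (3/(-67 - 4*12 + 16*(-5) + 12*(-5)))*(-9*(-3) - 6) = (3/(-67 - 48 - 80 - 60))*(27 - 6) = (3/(-255))*21 = (3*(-1/255))*21 = -1/85*21 = -21/85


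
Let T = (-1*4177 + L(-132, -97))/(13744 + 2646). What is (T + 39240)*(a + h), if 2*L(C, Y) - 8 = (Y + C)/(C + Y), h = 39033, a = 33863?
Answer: 4688229170704/1639 ≈ 2.8604e+9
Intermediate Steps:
L(C, Y) = 9/2 (L(C, Y) = 4 + ((Y + C)/(C + Y))/2 = 4 + ((C + Y)/(C + Y))/2 = 4 + (1/2)*1 = 4 + 1/2 = 9/2)
T = -1669/6556 (T = (-1*4177 + 9/2)/(13744 + 2646) = (-4177 + 9/2)/16390 = -8345/2*1/16390 = -1669/6556 ≈ -0.25458)
(T + 39240)*(a + h) = (-1669/6556 + 39240)*(33863 + 39033) = (257255771/6556)*72896 = 4688229170704/1639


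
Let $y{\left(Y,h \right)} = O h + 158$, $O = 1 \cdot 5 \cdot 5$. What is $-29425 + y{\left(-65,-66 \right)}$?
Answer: $-30917$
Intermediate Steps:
$O = 25$ ($O = 5 \cdot 5 = 25$)
$y{\left(Y,h \right)} = 158 + 25 h$ ($y{\left(Y,h \right)} = 25 h + 158 = 158 + 25 h$)
$-29425 + y{\left(-65,-66 \right)} = -29425 + \left(158 + 25 \left(-66\right)\right) = -29425 + \left(158 - 1650\right) = -29425 - 1492 = -30917$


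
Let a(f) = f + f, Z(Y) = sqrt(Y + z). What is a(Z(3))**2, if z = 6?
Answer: 36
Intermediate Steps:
Z(Y) = sqrt(6 + Y) (Z(Y) = sqrt(Y + 6) = sqrt(6 + Y))
a(f) = 2*f
a(Z(3))**2 = (2*sqrt(6 + 3))**2 = (2*sqrt(9))**2 = (2*3)**2 = 6**2 = 36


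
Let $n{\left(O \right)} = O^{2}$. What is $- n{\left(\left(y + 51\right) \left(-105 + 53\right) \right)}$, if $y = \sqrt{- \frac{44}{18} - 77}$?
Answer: $- \frac{61364576}{9} - 91936 i \sqrt{715} \approx -6.8183 \cdot 10^{6} - 2.4583 \cdot 10^{6} i$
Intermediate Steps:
$y = \frac{i \sqrt{715}}{3}$ ($y = \sqrt{\left(-44\right) \frac{1}{18} - 77} = \sqrt{- \frac{22}{9} - 77} = \sqrt{- \frac{715}{9}} = \frac{i \sqrt{715}}{3} \approx 8.9132 i$)
$- n{\left(\left(y + 51\right) \left(-105 + 53\right) \right)} = - \left(\left(\frac{i \sqrt{715}}{3} + 51\right) \left(-105 + 53\right)\right)^{2} = - \left(\left(51 + \frac{i \sqrt{715}}{3}\right) \left(-52\right)\right)^{2} = - \left(-2652 - \frac{52 i \sqrt{715}}{3}\right)^{2}$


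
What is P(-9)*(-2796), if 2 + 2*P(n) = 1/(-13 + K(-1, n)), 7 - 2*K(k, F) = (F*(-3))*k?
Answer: 4893/2 ≈ 2446.5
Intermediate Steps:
K(k, F) = 7/2 + 3*F*k/2 (K(k, F) = 7/2 - F*(-3)*k/2 = 7/2 - (-3*F)*k/2 = 7/2 - (-3)*F*k/2 = 7/2 + 3*F*k/2)
P(n) = -1 + 1/(2*(-19/2 - 3*n/2)) (P(n) = -1 + 1/(2*(-13 + (7/2 + (3/2)*n*(-1)))) = -1 + 1/(2*(-13 + (7/2 - 3*n/2))) = -1 + 1/(2*(-19/2 - 3*n/2)))
P(-9)*(-2796) = ((20 + 3*(-9))/(-19 - 3*(-9)))*(-2796) = ((20 - 27)/(-19 + 27))*(-2796) = (-7/8)*(-2796) = ((1/8)*(-7))*(-2796) = -7/8*(-2796) = 4893/2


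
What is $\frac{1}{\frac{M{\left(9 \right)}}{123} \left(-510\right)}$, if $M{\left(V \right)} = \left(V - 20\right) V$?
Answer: $\frac{41}{16830} \approx 0.0024361$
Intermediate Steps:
$M{\left(V \right)} = V \left(-20 + V\right)$ ($M{\left(V \right)} = \left(V - 20\right) V = \left(-20 + V\right) V = V \left(-20 + V\right)$)
$\frac{1}{\frac{M{\left(9 \right)}}{123} \left(-510\right)} = \frac{1}{\frac{9 \left(-20 + 9\right)}{123} \left(-510\right)} = \frac{1}{9 \left(-11\right) \frac{1}{123} \left(-510\right)} = \frac{1}{\left(-99\right) \frac{1}{123} \left(-510\right)} = \frac{1}{\left(- \frac{33}{41}\right) \left(-510\right)} = \frac{1}{\frac{16830}{41}} = \frac{41}{16830}$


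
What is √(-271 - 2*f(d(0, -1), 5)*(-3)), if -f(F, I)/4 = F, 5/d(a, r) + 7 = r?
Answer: 16*I ≈ 16.0*I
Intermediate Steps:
d(a, r) = 5/(-7 + r)
f(F, I) = -4*F
√(-271 - 2*f(d(0, -1), 5)*(-3)) = √(-271 - (-8)*5/(-7 - 1)*(-3)) = √(-271 - (-8)*5/(-8)*(-3)) = √(-271 - (-8)*5*(-⅛)*(-3)) = √(-271 - (-8)*(-5)/8*(-3)) = √(-271 - 2*5/2*(-3)) = √(-271 - 5*(-3)) = √(-271 + 15) = √(-256) = 16*I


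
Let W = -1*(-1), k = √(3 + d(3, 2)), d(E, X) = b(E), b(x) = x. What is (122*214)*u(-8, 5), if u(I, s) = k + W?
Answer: 26108 + 26108*√6 ≈ 90059.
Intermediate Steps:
d(E, X) = E
k = √6 (k = √(3 + 3) = √6 ≈ 2.4495)
W = 1
u(I, s) = 1 + √6 (u(I, s) = √6 + 1 = 1 + √6)
(122*214)*u(-8, 5) = (122*214)*(1 + √6) = 26108*(1 + √6) = 26108 + 26108*√6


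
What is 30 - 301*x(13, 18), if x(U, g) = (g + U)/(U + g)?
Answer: -271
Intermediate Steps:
x(U, g) = 1 (x(U, g) = (U + g)/(U + g) = 1)
30 - 301*x(13, 18) = 30 - 301*1 = 30 - 301 = -271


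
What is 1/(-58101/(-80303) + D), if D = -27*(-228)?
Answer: 80303/494403369 ≈ 0.00016242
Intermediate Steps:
D = 6156
1/(-58101/(-80303) + D) = 1/(-58101/(-80303) + 6156) = 1/(-58101*(-1/80303) + 6156) = 1/(58101/80303 + 6156) = 1/(494403369/80303) = 80303/494403369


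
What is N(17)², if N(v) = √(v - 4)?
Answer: 13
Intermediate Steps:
N(v) = √(-4 + v)
N(17)² = (√(-4 + 17))² = (√13)² = 13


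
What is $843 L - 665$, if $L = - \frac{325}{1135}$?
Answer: $- \frac{205750}{227} \approx -906.39$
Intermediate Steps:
$L = - \frac{65}{227}$ ($L = \left(-325\right) \frac{1}{1135} = - \frac{65}{227} \approx -0.28634$)
$843 L - 665 = 843 \left(- \frac{65}{227}\right) - 665 = - \frac{54795}{227} - 665 = - \frac{205750}{227}$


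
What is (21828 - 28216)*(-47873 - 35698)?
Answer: 533851548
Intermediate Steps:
(21828 - 28216)*(-47873 - 35698) = -6388*(-83571) = 533851548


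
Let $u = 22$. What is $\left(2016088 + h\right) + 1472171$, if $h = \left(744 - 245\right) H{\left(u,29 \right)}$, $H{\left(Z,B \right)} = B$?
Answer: $3502730$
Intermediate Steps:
$h = 14471$ ($h = \left(744 - 245\right) 29 = 499 \cdot 29 = 14471$)
$\left(2016088 + h\right) + 1472171 = \left(2016088 + 14471\right) + 1472171 = 2030559 + 1472171 = 3502730$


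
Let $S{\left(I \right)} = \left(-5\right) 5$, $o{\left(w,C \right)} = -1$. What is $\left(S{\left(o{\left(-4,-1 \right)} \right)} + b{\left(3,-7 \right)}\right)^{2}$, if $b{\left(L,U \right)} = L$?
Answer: $484$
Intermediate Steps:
$S{\left(I \right)} = -25$
$\left(S{\left(o{\left(-4,-1 \right)} \right)} + b{\left(3,-7 \right)}\right)^{2} = \left(-25 + 3\right)^{2} = \left(-22\right)^{2} = 484$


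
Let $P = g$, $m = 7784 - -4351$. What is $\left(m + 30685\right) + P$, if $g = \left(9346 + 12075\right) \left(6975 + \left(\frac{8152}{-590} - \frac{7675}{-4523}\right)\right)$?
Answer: $\frac{199068211667792}{1334285} \approx 1.4919 \cdot 10^{8}$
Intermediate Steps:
$m = 12135$ ($m = 7784 + 4351 = 12135$)
$g = \frac{199011077584092}{1334285}$ ($g = 21421 \left(6975 + \left(8152 \left(- \frac{1}{590}\right) - - \frac{7675}{4523}\right)\right) = 21421 \left(6975 + \left(- \frac{4076}{295} + \frac{7675}{4523}\right)\right) = 21421 \left(6975 - \frac{16171623}{1334285}\right) = 21421 \cdot \frac{9290466252}{1334285} = \frac{199011077584092}{1334285} \approx 1.4915 \cdot 10^{8}$)
$P = \frac{199011077584092}{1334285} \approx 1.4915 \cdot 10^{8}$
$\left(m + 30685\right) + P = \left(12135 + 30685\right) + \frac{199011077584092}{1334285} = 42820 + \frac{199011077584092}{1334285} = \frac{199068211667792}{1334285}$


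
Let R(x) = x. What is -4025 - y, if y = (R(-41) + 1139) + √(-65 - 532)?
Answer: -5123 - I*√597 ≈ -5123.0 - 24.434*I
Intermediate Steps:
y = 1098 + I*√597 (y = (-41 + 1139) + √(-65 - 532) = 1098 + √(-597) = 1098 + I*√597 ≈ 1098.0 + 24.434*I)
-4025 - y = -4025 - (1098 + I*√597) = -4025 + (-1098 - I*√597) = -5123 - I*√597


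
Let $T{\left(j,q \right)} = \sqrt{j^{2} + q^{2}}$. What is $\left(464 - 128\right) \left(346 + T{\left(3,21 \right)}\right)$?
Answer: $116256 + 5040 \sqrt{2} \approx 1.2338 \cdot 10^{5}$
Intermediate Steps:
$\left(464 - 128\right) \left(346 + T{\left(3,21 \right)}\right) = \left(464 - 128\right) \left(346 + \sqrt{3^{2} + 21^{2}}\right) = 336 \left(346 + \sqrt{9 + 441}\right) = 336 \left(346 + \sqrt{450}\right) = 336 \left(346 + 15 \sqrt{2}\right) = 116256 + 5040 \sqrt{2}$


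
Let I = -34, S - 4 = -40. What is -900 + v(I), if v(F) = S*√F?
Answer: -900 - 36*I*√34 ≈ -900.0 - 209.91*I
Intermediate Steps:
S = -36 (S = 4 - 40 = -36)
v(F) = -36*√F
-900 + v(I) = -900 - 36*I*√34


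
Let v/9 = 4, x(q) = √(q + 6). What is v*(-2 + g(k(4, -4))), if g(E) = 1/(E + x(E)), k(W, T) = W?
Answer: -48 - 6*√10 ≈ -66.974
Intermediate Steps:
x(q) = √(6 + q)
g(E) = 1/(E + √(6 + E))
v = 36 (v = 9*4 = 36)
v*(-2 + g(k(4, -4))) = 36*(-2 + 1/(4 + √(6 + 4))) = 36*(-2 + 1/(4 + √10)) = -72 + 36/(4 + √10)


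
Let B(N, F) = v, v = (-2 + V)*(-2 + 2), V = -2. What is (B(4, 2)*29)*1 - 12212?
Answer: -12212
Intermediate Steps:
v = 0 (v = (-2 - 2)*(-2 + 2) = -4*0 = 0)
B(N, F) = 0
(B(4, 2)*29)*1 - 12212 = (0*29)*1 - 12212 = 0*1 - 12212 = 0 - 12212 = -12212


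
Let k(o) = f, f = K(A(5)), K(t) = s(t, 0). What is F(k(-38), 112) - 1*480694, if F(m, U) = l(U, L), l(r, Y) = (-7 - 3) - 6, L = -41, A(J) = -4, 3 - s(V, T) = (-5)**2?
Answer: -480710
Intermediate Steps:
s(V, T) = -22 (s(V, T) = 3 - 1*(-5)**2 = 3 - 1*25 = 3 - 25 = -22)
K(t) = -22
f = -22
k(o) = -22
l(r, Y) = -16 (l(r, Y) = -10 - 6 = -16)
F(m, U) = -16
F(k(-38), 112) - 1*480694 = -16 - 1*480694 = -16 - 480694 = -480710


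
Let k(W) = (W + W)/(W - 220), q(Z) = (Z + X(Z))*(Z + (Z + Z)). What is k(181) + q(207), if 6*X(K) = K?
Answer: 11697053/78 ≈ 1.4996e+5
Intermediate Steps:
X(K) = K/6
q(Z) = 7*Z²/2 (q(Z) = (Z + Z/6)*(Z + (Z + Z)) = (7*Z/6)*(Z + 2*Z) = (7*Z/6)*(3*Z) = 7*Z²/2)
k(W) = 2*W/(-220 + W) (k(W) = (2*W)/(-220 + W) = 2*W/(-220 + W))
k(181) + q(207) = 2*181/(-220 + 181) + (7/2)*207² = 2*181/(-39) + (7/2)*42849 = 2*181*(-1/39) + 299943/2 = -362/39 + 299943/2 = 11697053/78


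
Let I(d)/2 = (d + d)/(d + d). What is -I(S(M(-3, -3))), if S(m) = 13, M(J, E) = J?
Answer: -2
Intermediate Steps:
I(d) = 2 (I(d) = 2*((d + d)/(d + d)) = 2*((2*d)/((2*d))) = 2*((2*d)*(1/(2*d))) = 2*1 = 2)
-I(S(M(-3, -3))) = -1*2 = -2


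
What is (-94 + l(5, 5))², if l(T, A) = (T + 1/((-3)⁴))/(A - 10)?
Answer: 1480402576/164025 ≈ 9025.5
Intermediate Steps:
l(T, A) = (1/81 + T)/(-10 + A) (l(T, A) = (T + 1/81)/(-10 + A) = (1/81 + T)/(-10 + A))
(-94 + l(5, 5))² = (-94 + (1/81 + 5)/(-10 + 5))² = (-94 + (406/81)/(-5))² = (-94 - ⅕*406/81)² = (-94 - 406/405)² = (-38476/405)² = 1480402576/164025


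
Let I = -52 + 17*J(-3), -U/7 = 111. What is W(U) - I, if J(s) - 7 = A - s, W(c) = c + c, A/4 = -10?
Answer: -992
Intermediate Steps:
A = -40 (A = 4*(-10) = -40)
U = -777 (U = -7*111 = -777)
W(c) = 2*c
J(s) = -33 - s (J(s) = 7 + (-40 - s) = -33 - s)
I = -562 (I = -52 + 17*(-33 - 1*(-3)) = -52 + 17*(-33 + 3) = -52 + 17*(-30) = -52 - 510 = -562)
W(U) - I = 2*(-777) - 1*(-562) = -1554 + 562 = -992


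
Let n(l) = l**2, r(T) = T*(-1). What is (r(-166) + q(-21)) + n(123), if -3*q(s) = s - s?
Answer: 15295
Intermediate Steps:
r(T) = -T
q(s) = 0 (q(s) = -(s - s)/3 = -1/3*0 = 0)
(r(-166) + q(-21)) + n(123) = (-1*(-166) + 0) + 123**2 = (166 + 0) + 15129 = 166 + 15129 = 15295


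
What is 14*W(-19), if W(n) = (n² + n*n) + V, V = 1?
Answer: 10122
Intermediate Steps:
W(n) = 1 + 2*n² (W(n) = (n² + n*n) + 1 = (n² + n²) + 1 = 2*n² + 1 = 1 + 2*n²)
14*W(-19) = 14*(1 + 2*(-19)²) = 14*(1 + 2*361) = 14*(1 + 722) = 14*723 = 10122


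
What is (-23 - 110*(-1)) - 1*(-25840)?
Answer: 25927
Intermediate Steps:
(-23 - 110*(-1)) - 1*(-25840) = (-23 + 110) + 25840 = 87 + 25840 = 25927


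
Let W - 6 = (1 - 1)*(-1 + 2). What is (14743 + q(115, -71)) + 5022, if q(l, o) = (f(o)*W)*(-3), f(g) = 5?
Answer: 19675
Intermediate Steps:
W = 6 (W = 6 + (1 - 1)*(-1 + 2) = 6 + 0*1 = 6 + 0 = 6)
q(l, o) = -90 (q(l, o) = (5*6)*(-3) = 30*(-3) = -90)
(14743 + q(115, -71)) + 5022 = (14743 - 90) + 5022 = 14653 + 5022 = 19675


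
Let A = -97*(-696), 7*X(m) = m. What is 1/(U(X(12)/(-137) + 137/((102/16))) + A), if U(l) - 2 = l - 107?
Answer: 48909/3297859415 ≈ 1.4831e-5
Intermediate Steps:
X(m) = m/7
A = 67512
U(l) = -105 + l (U(l) = 2 + (l - 107) = 2 + (-107 + l) = -105 + l)
1/(U(X(12)/(-137) + 137/((102/16))) + A) = 1/((-105 + (((⅐)*12)/(-137) + 137/((102/16)))) + 67512) = 1/((-105 + ((12/7)*(-1/137) + 137/((102*(1/16))))) + 67512) = 1/((-105 + (-12/959 + 137/(51/8))) + 67512) = 1/((-105 + (-12/959 + 137*(8/51))) + 67512) = 1/((-105 + (-12/959 + 1096/51)) + 67512) = 1/((-105 + 1050452/48909) + 67512) = 1/(-4084993/48909 + 67512) = 1/(3297859415/48909) = 48909/3297859415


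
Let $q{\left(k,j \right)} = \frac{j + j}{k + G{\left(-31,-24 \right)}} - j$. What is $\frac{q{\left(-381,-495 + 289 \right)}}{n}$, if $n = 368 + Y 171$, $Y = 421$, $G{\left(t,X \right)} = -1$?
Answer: $\frac{39552}{13820569} \approx 0.0028618$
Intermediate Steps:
$q{\left(k,j \right)} = - j + \frac{2 j}{-1 + k}$ ($q{\left(k,j \right)} = \frac{j + j}{k - 1} - j = \frac{2 j}{-1 + k} - j = - j + \frac{2 j}{-1 + k}$)
$n = 72359$ ($n = 368 + 421 \cdot 171 = 368 + 71991 = 72359$)
$\frac{q{\left(-381,-495 + 289 \right)}}{n} = \frac{\left(-495 + 289\right) \frac{1}{-1 - 381} \left(3 - -381\right)}{72359} = - \frac{206 \left(3 + 381\right)}{-382} \cdot \frac{1}{72359} = \left(-206\right) \left(- \frac{1}{382}\right) 384 \cdot \frac{1}{72359} = \frac{39552}{191} \cdot \frac{1}{72359} = \frac{39552}{13820569}$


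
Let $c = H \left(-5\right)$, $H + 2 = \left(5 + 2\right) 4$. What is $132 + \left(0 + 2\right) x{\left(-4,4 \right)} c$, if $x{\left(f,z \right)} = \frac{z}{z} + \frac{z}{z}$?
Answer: $-388$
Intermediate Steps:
$H = 26$ ($H = -2 + \left(5 + 2\right) 4 = -2 + 7 \cdot 4 = -2 + 28 = 26$)
$x{\left(f,z \right)} = 2$ ($x{\left(f,z \right)} = 1 + 1 = 2$)
$c = -130$ ($c = 26 \left(-5\right) = -130$)
$132 + \left(0 + 2\right) x{\left(-4,4 \right)} c = 132 + \left(0 + 2\right) 2 \left(-130\right) = 132 + 2 \cdot 2 \left(-130\right) = 132 + 4 \left(-130\right) = 132 - 520 = -388$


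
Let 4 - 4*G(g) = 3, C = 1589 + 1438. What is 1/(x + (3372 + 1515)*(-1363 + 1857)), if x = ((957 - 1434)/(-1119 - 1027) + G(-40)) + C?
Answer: 4292/10374645887 ≈ 4.1370e-7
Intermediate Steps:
C = 3027
G(g) = ¼ (G(g) = 1 - ¼*3 = 1 - ¾ = ¼)
x = 12993911/4292 (x = ((957 - 1434)/(-1119 - 1027) + ¼) + 3027 = (-477/(-2146) + ¼) + 3027 = (-477*(-1/2146) + ¼) + 3027 = (477/2146 + ¼) + 3027 = 2027/4292 + 3027 = 12993911/4292 ≈ 3027.5)
1/(x + (3372 + 1515)*(-1363 + 1857)) = 1/(12993911/4292 + (3372 + 1515)*(-1363 + 1857)) = 1/(12993911/4292 + 4887*494) = 1/(12993911/4292 + 2414178) = 1/(10374645887/4292) = 4292/10374645887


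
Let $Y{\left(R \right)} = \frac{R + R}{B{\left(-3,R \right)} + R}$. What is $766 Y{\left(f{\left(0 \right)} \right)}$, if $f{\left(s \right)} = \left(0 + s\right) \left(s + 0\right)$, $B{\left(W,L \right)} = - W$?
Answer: $0$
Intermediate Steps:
$f{\left(s \right)} = s^{2}$ ($f{\left(s \right)} = s s = s^{2}$)
$Y{\left(R \right)} = \frac{2 R}{3 + R}$ ($Y{\left(R \right)} = \frac{R + R}{\left(-1\right) \left(-3\right) + R} = \frac{2 R}{3 + R}$)
$766 Y{\left(f{\left(0 \right)} \right)} = 766 \frac{2 \cdot 0^{2}}{3 + 0^{2}} = 766 \cdot 2 \cdot 0 \frac{1}{3 + 0} = 766 \cdot 2 \cdot 0 \cdot \frac{1}{3} = 766 \cdot 0 = 0$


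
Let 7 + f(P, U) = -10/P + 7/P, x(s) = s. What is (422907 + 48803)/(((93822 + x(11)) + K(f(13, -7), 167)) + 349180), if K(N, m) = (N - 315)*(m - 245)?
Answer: 471710/468147 ≈ 1.0076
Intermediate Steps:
f(P, U) = -7 - 3/P (f(P, U) = -7 + (-10/P + 7/P) = -7 - 3/P)
K(N, m) = (-315 + N)*(-245 + m)
(422907 + 48803)/(((93822 + x(11)) + K(f(13, -7), 167)) + 349180) = (422907 + 48803)/(((93822 + 11) + (77175 - 315*167 - 245*(-7 - 3/13) + (-7 - 3/13)*167)) + 349180) = 471710/((93833 + (77175 - 52605 - 245*(-7 - 3*1/13) + (-7 - 3*1/13)*167)) + 349180) = 471710/((93833 + (77175 - 52605 - 245*(-7 - 3/13) + (-7 - 3/13)*167)) + 349180) = 471710/((93833 + (77175 - 52605 - 245*(-94/13) - 94/13*167)) + 349180) = 471710/((93833 + (77175 - 52605 + 23030/13 - 15698/13)) + 349180) = 471710/((93833 + 25134) + 349180) = 471710/(118967 + 349180) = 471710/468147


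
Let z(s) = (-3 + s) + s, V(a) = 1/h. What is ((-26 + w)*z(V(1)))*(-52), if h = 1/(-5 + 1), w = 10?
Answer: -9152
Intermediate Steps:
h = -¼ (h = 1/(-4) = -¼ ≈ -0.25000)
V(a) = -4 (V(a) = 1/(-¼) = -4)
z(s) = -3 + 2*s
((-26 + w)*z(V(1)))*(-52) = ((-26 + 10)*(-3 + 2*(-4)))*(-52) = -16*(-3 - 8)*(-52) = -16*(-11)*(-52) = 176*(-52) = -9152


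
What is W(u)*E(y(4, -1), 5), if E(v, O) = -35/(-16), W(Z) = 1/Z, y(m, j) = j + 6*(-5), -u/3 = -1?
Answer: 35/48 ≈ 0.72917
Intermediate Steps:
u = 3 (u = -3*(-1) = 3)
y(m, j) = -30 + j (y(m, j) = j - 30 = -30 + j)
E(v, O) = 35/16 (E(v, O) = -35*(-1/16) = 35/16)
W(u)*E(y(4, -1), 5) = (35/16)/3 = (1/3)*(35/16) = 35/48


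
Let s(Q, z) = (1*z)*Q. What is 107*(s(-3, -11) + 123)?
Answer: 16692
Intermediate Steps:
s(Q, z) = Q*z (s(Q, z) = z*Q = Q*z)
107*(s(-3, -11) + 123) = 107*(-3*(-11) + 123) = 107*(33 + 123) = 107*156 = 16692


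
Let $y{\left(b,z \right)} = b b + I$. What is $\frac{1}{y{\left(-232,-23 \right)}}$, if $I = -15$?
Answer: $\frac{1}{53809} \approx 1.8584 \cdot 10^{-5}$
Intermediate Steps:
$y{\left(b,z \right)} = -15 + b^{2}$ ($y{\left(b,z \right)} = b b - 15 = b^{2} - 15 = -15 + b^{2}$)
$\frac{1}{y{\left(-232,-23 \right)}} = \frac{1}{-15 + \left(-232\right)^{2}} = \frac{1}{-15 + 53824} = \frac{1}{53809}$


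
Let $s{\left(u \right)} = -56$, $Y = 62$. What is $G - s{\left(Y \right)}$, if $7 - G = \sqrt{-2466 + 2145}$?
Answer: $63 - i \sqrt{321} \approx 63.0 - 17.916 i$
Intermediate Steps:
$G = 7 - i \sqrt{321}$ ($G = 7 - \sqrt{-2466 + 2145} = 7 - \sqrt{-321} = 7 - i \sqrt{321} \approx 7.0 - 17.916 i$)
$G - s{\left(Y \right)} = \left(7 - i \sqrt{321}\right) - -56 = \left(7 - i \sqrt{321}\right) + 56 = 63 - i \sqrt{321}$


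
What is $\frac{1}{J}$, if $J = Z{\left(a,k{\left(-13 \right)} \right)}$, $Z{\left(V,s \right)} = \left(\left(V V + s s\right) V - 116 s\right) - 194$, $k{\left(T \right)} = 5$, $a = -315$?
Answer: $- \frac{1}{31264524} \approx -3.1985 \cdot 10^{-8}$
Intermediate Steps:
$Z{\left(V,s \right)} = -194 - 116 s + V \left(V^{2} + s^{2}\right)$ ($Z{\left(V,s \right)} = \left(\left(V^{2} + s^{2}\right) V - 116 s\right) - 194 = \left(V \left(V^{2} + s^{2}\right) - 116 s\right) - 194 = \left(- 116 s + V \left(V^{2} + s^{2}\right)\right) - 194 = -194 - 116 s + V \left(V^{2} + s^{2}\right)$)
$J = -31264524$ ($J = -194 + \left(-315\right)^{3} - 580 - 315 \cdot 5^{2} = -194 - 31255875 - 580 - 7875 = -31264524$)
$\frac{1}{J} = \frac{1}{-31264524} = - \frac{1}{31264524}$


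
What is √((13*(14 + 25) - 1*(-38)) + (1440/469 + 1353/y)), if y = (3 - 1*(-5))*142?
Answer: √9744542006423/133196 ≈ 23.436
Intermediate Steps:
y = 1136 (y = (3 + 5)*142 = 8*142 = 1136)
√((13*(14 + 25) - 1*(-38)) + (1440/469 + 1353/y)) = √((13*(14 + 25) - 1*(-38)) + (1440/469 + 1353/1136)) = √((13*39 + 38) + (1440*(1/469) + 1353*(1/1136))) = √((507 + 38) + (1440/469 + 1353/1136)) = √(545 + 2270397/532784) = √(292637677/532784) = √9744542006423/133196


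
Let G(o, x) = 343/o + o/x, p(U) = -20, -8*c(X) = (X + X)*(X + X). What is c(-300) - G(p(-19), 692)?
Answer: -155640561/3460 ≈ -44983.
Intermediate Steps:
c(X) = -X²/2 (c(X) = -(X + X)*(X + X)/8 = -2*X*2*X/8 = -X²/2)
c(-300) - G(p(-19), 692) = -½*(-300)² - (343/(-20) - 20/692) = -½*90000 - (343*(-1/20) - 20*1/692) = -45000 - (-343/20 - 5/173) = -45000 - 1*(-59439/3460) = -45000 + 59439/3460 = -155640561/3460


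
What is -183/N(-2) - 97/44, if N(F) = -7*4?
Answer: 667/154 ≈ 4.3312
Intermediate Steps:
N(F) = -28
-183/N(-2) - 97/44 = -183/(-28) - 97/44 = -183*(-1/28) - 97*1/44 = 183/28 - 97/44 = 667/154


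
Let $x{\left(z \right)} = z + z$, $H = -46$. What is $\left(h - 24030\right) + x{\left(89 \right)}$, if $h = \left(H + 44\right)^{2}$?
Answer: $-23848$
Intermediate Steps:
$x{\left(z \right)} = 2 z$
$h = 4$ ($h = \left(-46 + 44\right)^{2} = \left(-2\right)^{2} = 4$)
$\left(h - 24030\right) + x{\left(89 \right)} = \left(4 - 24030\right) + 2 \cdot 89 = -24026 + 178 = -23848$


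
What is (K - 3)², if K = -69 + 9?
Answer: 3969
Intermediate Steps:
K = -60
(K - 3)² = (-60 - 3)² = (-63)² = 3969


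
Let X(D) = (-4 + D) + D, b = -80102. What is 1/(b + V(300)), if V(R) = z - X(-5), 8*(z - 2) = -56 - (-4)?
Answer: -2/160185 ≈ -1.2486e-5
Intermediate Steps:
X(D) = -4 + 2*D
z = -9/2 (z = 2 + (-56 - (-4))/8 = 2 + (-56 - 1*(-4))/8 = 2 + (-56 + 4)/8 = 2 + (⅛)*(-52) = 2 - 13/2 = -9/2 ≈ -4.5000)
V(R) = 19/2 (V(R) = -9/2 - (-4 + 2*(-5)) = -9/2 - (-4 - 10) = -9/2 - 1*(-14) = -9/2 + 14 = 19/2)
1/(b + V(300)) = 1/(-80102 + 19/2) = 1/(-160185/2) = -2/160185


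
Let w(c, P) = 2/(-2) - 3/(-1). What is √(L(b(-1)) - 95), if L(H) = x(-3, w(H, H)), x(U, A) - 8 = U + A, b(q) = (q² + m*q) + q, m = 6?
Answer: 2*I*√22 ≈ 9.3808*I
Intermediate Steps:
b(q) = q² + 7*q (b(q) = (q² + 6*q) + q = q² + 7*q)
w(c, P) = 2 (w(c, P) = 2*(-½) - 3*(-1) = -1 + 3 = 2)
x(U, A) = 8 + A + U (x(U, A) = 8 + (U + A) = 8 + (A + U) = 8 + A + U)
L(H) = 7 (L(H) = 8 + 2 - 3 = 7)
√(L(b(-1)) - 95) = √(7 - 95) = √(-88) = 2*I*√22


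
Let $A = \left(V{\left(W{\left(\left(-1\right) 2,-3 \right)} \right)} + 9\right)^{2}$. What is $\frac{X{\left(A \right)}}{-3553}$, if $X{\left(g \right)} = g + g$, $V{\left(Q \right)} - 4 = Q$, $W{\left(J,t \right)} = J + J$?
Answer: $- \frac{162}{3553} \approx -0.045595$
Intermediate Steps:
$W{\left(J,t \right)} = 2 J$
$V{\left(Q \right)} = 4 + Q$
$A = 81$ ($A = \left(\left(4 + 2 \left(\left(-1\right) 2\right)\right) + 9\right)^{2} = \left(\left(4 + 2 \left(-2\right)\right) + 9\right)^{2} = \left(\left(4 - 4\right) + 9\right)^{2} = \left(0 + 9\right)^{2} = 9^{2} = 81$)
$X{\left(g \right)} = 2 g$
$\frac{X{\left(A \right)}}{-3553} = \frac{2 \cdot 81}{-3553} = 162 \left(- \frac{1}{3553}\right) = - \frac{162}{3553}$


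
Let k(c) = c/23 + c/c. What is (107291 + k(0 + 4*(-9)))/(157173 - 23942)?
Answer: 2467680/3064313 ≈ 0.80530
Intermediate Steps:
k(c) = 1 + c/23 (k(c) = c*(1/23) + 1 = c/23 + 1 = 1 + c/23)
(107291 + k(0 + 4*(-9)))/(157173 - 23942) = (107291 + (1 + (0 + 4*(-9))/23))/(157173 - 23942) = (107291 + (1 + (0 - 36)/23))/133231 = (107291 + (1 + (1/23)*(-36)))*(1/133231) = (107291 + (1 - 36/23))*(1/133231) = (107291 - 13/23)*(1/133231) = (2467680/23)*(1/133231) = 2467680/3064313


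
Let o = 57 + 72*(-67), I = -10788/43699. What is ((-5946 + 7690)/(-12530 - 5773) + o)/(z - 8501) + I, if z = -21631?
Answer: -2136815200493/24100260519204 ≈ -0.088664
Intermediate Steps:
I = -10788/43699 (I = -10788*1/43699 = -10788/43699 ≈ -0.24687)
o = -4767 (o = 57 - 4824 = -4767)
((-5946 + 7690)/(-12530 - 5773) + o)/(z - 8501) + I = ((-5946 + 7690)/(-12530 - 5773) - 4767)/(-21631 - 8501) - 10788/43699 = (1744/(-18303) - 4767)/(-30132) - 10788/43699 = (1744*(-1/18303) - 4767)*(-1/30132) - 10788/43699 = (-1744/18303 - 4767)*(-1/30132) - 10788/43699 = -87252145/18303*(-1/30132) - 10788/43699 = 87252145/551505996 - 10788/43699 = -2136815200493/24100260519204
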